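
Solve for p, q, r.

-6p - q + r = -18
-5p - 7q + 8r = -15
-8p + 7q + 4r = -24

(3, 0, 0)

Forward elimination on [A|b]:
R2 <- R2 - (5/6)*R1:  [     0  -37/6   43/6      0 ]
R3 <- R3 - (4/3)*R1:  [    0  25/3   8/3     0 ]
R3 <- R3 - (-50/37)*R2:  [      0       0  457/37       0 ]
Row echelon form:
[ -6     -1       1  |  -18 ]
[  0  -37/6    43/6  |    0 ]
[  0      0  457/37  |    0 ]
Back-substitution:
r = (0) / (457/37) = 0
q = (0 - (43/6)*(0)) / (-37/6) = 0
p = (-18 - (-1)*(0) - (1)*(0)) / -6 = 3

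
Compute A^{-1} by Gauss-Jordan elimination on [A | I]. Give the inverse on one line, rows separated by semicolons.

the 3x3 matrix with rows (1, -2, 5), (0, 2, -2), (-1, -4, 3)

Gauss-Jordan on [A | I]:
R3 <- R3 - (-1)*R1:  [  0  -6   8  |   1   0   1 ]
R2 <- (1/2)*R2:  [   0    1   -1  |    0  1/2    0 ]
R1 <- R1 - (-2)*R2:  [ 1  0  3  |  1  1  0 ]
R3 <- R3 - (-6)*R2:  [ 0  0  2  |  1  3  1 ]
R3 <- (1/2)*R3:  [   0    0    1  |  1/2  3/2  1/2 ]
R1 <- R1 - (3)*R3:  [    1     0     0  |  -1/2  -7/2  -3/2 ]
R2 <- R2 - (-1)*R3:  [   0    1    0  |  1/2    2  1/2 ]
Right block of [I | A^{-1}] is the inverse:
[ -1/2  -7/2  -3/2 ]
[  1/2     2   1/2 ]
[  1/2   3/2   1/2 ]

inverse = [-1/2 -7/2 -3/2; 1/2 2 1/2; 1/2 3/2 1/2]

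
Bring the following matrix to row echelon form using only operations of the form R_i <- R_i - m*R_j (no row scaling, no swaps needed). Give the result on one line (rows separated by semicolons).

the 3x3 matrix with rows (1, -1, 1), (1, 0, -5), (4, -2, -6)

REF = [1 -1 1; 0 1 -6; 0 0 2]

Forward elimination:
R2 <- R2 - (1)*R1:  [  0   1  -6 ]
R3 <- R3 - (4)*R1:  [   0    2  -10 ]
R3 <- R3 - (2)*R2:  [ 0  0  2 ]
Row echelon form:
[ 1  -1   1 ]
[ 0   1  -6 ]
[ 0   0   2 ]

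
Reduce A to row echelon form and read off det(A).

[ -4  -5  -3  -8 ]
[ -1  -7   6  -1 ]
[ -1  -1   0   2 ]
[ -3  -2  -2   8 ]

Forward elimination:
R2 <- R2 - (1/4)*R1:  [     0  -23/4   27/4      1 ]
R3 <- R3 - (1/4)*R1:  [   0  1/4  3/4    4 ]
R4 <- R4 - (3/4)*R1:  [   0  7/4  1/4   14 ]
R3 <- R3 - (-1/23)*R2:  [     0      0  24/23  93/23 ]
R4 <- R4 - (-7/23)*R2:  [      0       0   53/23  329/23 ]
R4 <- R4 - (53/24)*R3:  [    0     0     0  43/8 ]
Upper-triangular form:
[ -4     -5     -3     -8 ]
[  0  -23/4   27/4      1 ]
[  0      0  24/23  93/23 ]
[  0      0      0   43/8 ]
det(A) = (-1)^0 * (-4) * (-23/4) * (24/23) * (43/8) = 129  (0 row swaps -> sign +1)

det(A) = 129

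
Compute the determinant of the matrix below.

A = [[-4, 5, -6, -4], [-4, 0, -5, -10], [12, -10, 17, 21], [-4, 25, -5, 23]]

det(A) = -300

Forward elimination:
R2 <- R2 - (1)*R1:  [  0  -5   1  -6 ]
R3 <- R3 - (-3)*R1:  [  0   5  -1   9 ]
R4 <- R4 - (1)*R1:  [  0  20   1  27 ]
R3 <- R3 - (-1)*R2:  [ 0  0  0  3 ]
R4 <- R4 - (-4)*R2:  [ 0  0  5  3 ]
R3 <-> R4   (pivot in column 3 was zero)
[ -4   5  -6  -4 ]
[  0  -5   1  -6 ]
[  0   0   5   3 ]
[  0   0   0   3 ]
Upper-triangular form:
[ -4   5  -6  -4 ]
[  0  -5   1  -6 ]
[  0   0   5   3 ]
[  0   0   0   3 ]
det(A) = (-1)^1 * (-4) * (-5) * (5) * (3) = -300  (1 row swap -> sign -1)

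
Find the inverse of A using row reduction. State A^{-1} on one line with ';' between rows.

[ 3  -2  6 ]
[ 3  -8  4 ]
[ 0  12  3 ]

Gauss-Jordan on [A | I]:
R1 <- (1/3)*R1:  [    1  -2/3     2  |   1/3     0     0 ]
R2 <- R2 - (3)*R1:  [  0  -6  -2  |  -1   1   0 ]
R2 <- (1/-6)*R2:  [    0     1   1/3  |   1/6  -1/6     0 ]
R1 <- R1 - (-2/3)*R2:  [    1     0  20/9  |   4/9  -1/9     0 ]
R3 <- R3 - (12)*R2:  [  0   0  -1  |  -2   2   1 ]
R3 <- (1/-1)*R3:  [  0   0   1  |   2  -2  -1 ]
R1 <- R1 - (20/9)*R3:  [    1     0     0  |    -4  13/3  20/9 ]
R2 <- R2 - (1/3)*R3:  [    0     1     0  |  -1/2   1/2   1/3 ]
Right block of [I | A^{-1}] is the inverse:
[   -4  13/3  20/9 ]
[ -1/2   1/2   1/3 ]
[    2    -2    -1 ]

inverse = [-4 13/3 20/9; -1/2 1/2 1/3; 2 -2 -1]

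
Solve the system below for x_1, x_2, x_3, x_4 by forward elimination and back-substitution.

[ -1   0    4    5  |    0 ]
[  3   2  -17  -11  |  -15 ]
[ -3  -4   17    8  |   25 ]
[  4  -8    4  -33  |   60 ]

(4, -5, 1, 0)

Forward elimination on [A|b]:
R2 <- R2 - (-3)*R1:  [   0    2   -5    4  -15 ]
R3 <- R3 - (3)*R1:  [  0  -4   5  -7  25 ]
R4 <- R4 - (-4)*R1:  [   0   -8   20  -13   60 ]
R3 <- R3 - (-2)*R2:  [  0   0  -5   1  -5 ]
R4 <- R4 - (-4)*R2:  [ 0  0  0  3  0 ]
Row echelon form:
[ -1  0   4  5  |    0 ]
[  0  2  -5  4  |  -15 ]
[  0  0  -5  1  |   -5 ]
[  0  0   0  3  |    0 ]
Back-substitution:
x_4 = (0) / 3 = 0
x_3 = (-5 - (1)*(0)) / -5 = 1
x_2 = (-15 - (-5)*(1) - (4)*(0)) / 2 = -5
x_1 = (0 - (4)*(1) - (5)*(0)) / -1 = 4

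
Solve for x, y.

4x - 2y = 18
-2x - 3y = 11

(2, -5)

Forward elimination on [A|b]:
R2 <- R2 - (-1/2)*R1:  [  0  -4  20 ]
Row echelon form:
[ 4  -2  |  18 ]
[ 0  -4  |  20 ]
Back-substitution:
y = (20) / -4 = -5
x = (18 - (-2)*(-5)) / 4 = 2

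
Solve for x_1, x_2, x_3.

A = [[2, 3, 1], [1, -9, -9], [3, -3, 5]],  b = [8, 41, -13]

Forward elimination on [A|b]:
R2 <- R2 - (1/2)*R1:  [     0  -21/2  -19/2     37 ]
R3 <- R3 - (3/2)*R1:  [     0  -15/2    7/2    -25 ]
R3 <- R3 - (5/7)*R2:  [      0       0    72/7  -360/7 ]
Row echelon form:
[ 2      3      1  |       8 ]
[ 0  -21/2  -19/2  |      37 ]
[ 0      0   72/7  |  -360/7 ]
Back-substitution:
x_3 = (-360/7) / (72/7) = -5
x_2 = (37 - (-19/2)*(-5)) / (-21/2) = 1
x_1 = (8 - (3)*(1) - (1)*(-5)) / 2 = 5

(5, 1, -5)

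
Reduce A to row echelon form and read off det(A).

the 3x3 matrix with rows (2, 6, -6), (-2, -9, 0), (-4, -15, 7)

det(A) = -6

Forward elimination:
R2 <- R2 - (-1)*R1:  [  0  -3  -6 ]
R3 <- R3 - (-2)*R1:  [  0  -3  -5 ]
R3 <- R3 - (1)*R2:  [ 0  0  1 ]
Upper-triangular form:
[ 2   6  -6 ]
[ 0  -3  -6 ]
[ 0   0   1 ]
det(A) = (-1)^0 * (2) * (-3) * (1) = -6  (0 row swaps -> sign +1)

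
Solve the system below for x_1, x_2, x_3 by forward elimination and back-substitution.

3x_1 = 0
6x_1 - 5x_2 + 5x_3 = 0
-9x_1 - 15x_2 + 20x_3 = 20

(0, 4, 4)

Forward elimination on [A|b]:
R2 <- R2 - (2)*R1:  [  0  -5   5   0 ]
R3 <- R3 - (-3)*R1:  [   0  -15   20   20 ]
R3 <- R3 - (3)*R2:  [  0   0   5  20 ]
Row echelon form:
[ 3   0  0  |   0 ]
[ 0  -5  5  |   0 ]
[ 0   0  5  |  20 ]
Back-substitution:
x_3 = (20) / 5 = 4
x_2 = (0 - (5)*(4)) / -5 = 4
x_1 = (0) / 3 = 0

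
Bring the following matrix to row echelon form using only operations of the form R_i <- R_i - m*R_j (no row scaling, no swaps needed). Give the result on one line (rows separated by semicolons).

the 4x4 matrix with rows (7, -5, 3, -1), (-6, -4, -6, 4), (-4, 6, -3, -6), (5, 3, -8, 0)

REF = [7 -5 3 -1; 0 -58/7 -24/7 22/7; 0 0 -75/29 -156/29; 0 0 0 749/25]

Forward elimination:
R2 <- R2 - (-6/7)*R1:  [     0  -58/7  -24/7   22/7 ]
R3 <- R3 - (-4/7)*R1:  [     0   22/7   -9/7  -46/7 ]
R4 <- R4 - (5/7)*R1:  [     0   46/7  -71/7    5/7 ]
R3 <- R3 - (-11/29)*R2:  [       0        0   -75/29  -156/29 ]
R4 <- R4 - (-23/29)*R2:  [       0        0  -373/29    93/29 ]
R4 <- R4 - (373/75)*R3:  [      0       0       0  749/25 ]
Row echelon form:
[ 7     -5       3       -1 ]
[ 0  -58/7   -24/7     22/7 ]
[ 0      0  -75/29  -156/29 ]
[ 0      0       0   749/25 ]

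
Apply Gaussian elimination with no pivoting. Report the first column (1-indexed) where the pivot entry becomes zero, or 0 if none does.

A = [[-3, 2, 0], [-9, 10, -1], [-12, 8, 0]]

first zero-pivot column = 3

Naive forward elimination:
R2 <- R2 - (3)*R1:  [  0   4  -1 ]
R3 <- R3 - (4)*R1:  [ 0  0  0 ]
Matrix at this point:
[ -3  2   0 ]
[  0  4  -1 ]
[  0  0   0 ]
Pivot entry (3,3) in the last row is zero and there are no rows below to swap with -> zero pivot in column 3 (A is singular).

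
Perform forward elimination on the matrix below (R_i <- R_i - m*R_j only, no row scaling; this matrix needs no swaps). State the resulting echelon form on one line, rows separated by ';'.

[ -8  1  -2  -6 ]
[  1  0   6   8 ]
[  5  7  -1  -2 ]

Forward elimination:
R2 <- R2 - (-1/8)*R1:  [    0   1/8  23/4  29/4 ]
R3 <- R3 - (-5/8)*R1:  [     0   61/8   -9/4  -23/4 ]
R3 <- R3 - (61)*R2:  [    0     0  -353  -448 ]
Row echelon form:
[ -8    1    -2    -6 ]
[  0  1/8  23/4  29/4 ]
[  0    0  -353  -448 ]

REF = [-8 1 -2 -6; 0 1/8 23/4 29/4; 0 0 -353 -448]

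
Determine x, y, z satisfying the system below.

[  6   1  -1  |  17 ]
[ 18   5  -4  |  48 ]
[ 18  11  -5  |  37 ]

(3, -2, -1)

Forward elimination on [A|b]:
R2 <- R2 - (3)*R1:  [  0   2  -1  -3 ]
R3 <- R3 - (3)*R1:  [   0    8   -2  -14 ]
R3 <- R3 - (4)*R2:  [  0   0   2  -2 ]
Row echelon form:
[ 6  1  -1  |  17 ]
[ 0  2  -1  |  -3 ]
[ 0  0   2  |  -2 ]
Back-substitution:
z = (-2) / 2 = -1
y = (-3 - (-1)*(-1)) / 2 = -2
x = (17 - (1)*(-2) - (-1)*(-1)) / 6 = 3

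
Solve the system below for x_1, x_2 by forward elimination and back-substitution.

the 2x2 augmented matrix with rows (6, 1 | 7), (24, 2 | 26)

Forward elimination on [A|b]:
R2 <- R2 - (4)*R1:  [  0  -2  -2 ]
Row echelon form:
[ 6   1  |   7 ]
[ 0  -2  |  -2 ]
Back-substitution:
x_2 = (-2) / -2 = 1
x_1 = (7 - (1)*(1)) / 6 = 1

(1, 1)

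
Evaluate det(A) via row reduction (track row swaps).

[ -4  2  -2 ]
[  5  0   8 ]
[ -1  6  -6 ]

Forward elimination:
R2 <- R2 - (-5/4)*R1:  [    0   5/2  11/2 ]
R3 <- R3 - (1/4)*R1:  [     0   11/2  -11/2 ]
R3 <- R3 - (11/5)*R2:  [     0      0  -88/5 ]
Upper-triangular form:
[ -4    2     -2 ]
[  0  5/2   11/2 ]
[  0    0  -88/5 ]
det(A) = (-1)^0 * (-4) * (5/2) * (-88/5) = 176  (0 row swaps -> sign +1)

det(A) = 176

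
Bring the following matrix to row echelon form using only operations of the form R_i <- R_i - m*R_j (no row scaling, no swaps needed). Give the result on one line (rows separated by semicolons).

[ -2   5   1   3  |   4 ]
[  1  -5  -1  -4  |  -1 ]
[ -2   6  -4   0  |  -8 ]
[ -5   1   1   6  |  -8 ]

Forward elimination:
R2 <- R2 - (-1/2)*R1:  [    0  -5/2  -1/2  -5/2     1 ]
R3 <- R3 - (1)*R1:  [   0    1   -5   -3  -12 ]
R4 <- R4 - (5/2)*R1:  [     0  -23/2   -3/2   -3/2    -18 ]
R3 <- R3 - (-2/5)*R2:  [     0      0  -26/5     -4  -58/5 ]
R4 <- R4 - (23/5)*R2:  [      0       0     4/5      10  -113/5 ]
R4 <- R4 - (-2/13)*R3:  [       0        0        0   122/13  -317/13 ]
Row echelon form:
[ -2     5      1       3  |        4 ]
[  0  -5/2   -1/2    -5/2  |        1 ]
[  0     0  -26/5      -4  |    -58/5 ]
[  0     0      0  122/13  |  -317/13 ]

REF = [-2 5 1 3 4; 0 -5/2 -1/2 -5/2 1; 0 0 -26/5 -4 -58/5; 0 0 0 122/13 -317/13]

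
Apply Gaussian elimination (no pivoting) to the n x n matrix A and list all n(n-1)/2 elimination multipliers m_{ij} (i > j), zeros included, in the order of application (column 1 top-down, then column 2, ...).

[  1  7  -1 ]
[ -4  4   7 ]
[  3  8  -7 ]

multipliers: -4, 3, -13/32

Forward elimination:
R2 <- R2 - (-4)*R1:  [  0  32   3 ]
R3 <- R3 - (3)*R1:  [   0  -13   -4 ]
R3 <- R3 - (-13/32)*R2:  [      0       0  -89/32 ]
Multipliers (in order of application): m_{21} = -4, m_{31} = 3, m_{32} = -13/32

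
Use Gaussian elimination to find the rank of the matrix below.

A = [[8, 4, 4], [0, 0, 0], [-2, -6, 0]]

Row reduction:
R3 <- R3 - (-1/4)*R1:  [  0  -5   1 ]
R2 <-> R3   (pivot in column 2 was zero)
[ 8   4  4 ]
[ 0  -5  1 ]
[ 0   0  0 ]
Row echelon form:
[ 8   4  4 ]
[ 0  -5  1 ]
[ 0   0  0 ]
Nonzero rows / pivot columns: 2

rank(A) = 2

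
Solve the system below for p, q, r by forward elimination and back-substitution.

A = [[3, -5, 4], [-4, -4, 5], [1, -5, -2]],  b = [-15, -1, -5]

(-2, 1, -1)

Forward elimination on [A|b]:
R2 <- R2 - (-4/3)*R1:  [     0  -32/3   31/3    -21 ]
R3 <- R3 - (1/3)*R1:  [     0  -10/3  -10/3      0 ]
R3 <- R3 - (5/16)*R2:  [       0        0  -105/16   105/16 ]
Row echelon form:
[ 3     -5        4  |     -15 ]
[ 0  -32/3     31/3  |     -21 ]
[ 0      0  -105/16  |  105/16 ]
Back-substitution:
r = (105/16) / (-105/16) = -1
q = (-21 - (31/3)*(-1)) / (-32/3) = 1
p = (-15 - (-5)*(1) - (4)*(-1)) / 3 = -2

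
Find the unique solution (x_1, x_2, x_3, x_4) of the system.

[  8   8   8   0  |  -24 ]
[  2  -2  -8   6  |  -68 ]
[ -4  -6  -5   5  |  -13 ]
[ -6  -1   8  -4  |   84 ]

Forward elimination on [A|b]:
R2 <- R2 - (1/4)*R1:  [   0   -4  -10    6  -62 ]
R3 <- R3 - (-1/2)*R1:  [   0   -2   -1    5  -25 ]
R4 <- R4 - (-3/4)*R1:  [  0   5  14  -4  66 ]
R3 <- R3 - (1/2)*R2:  [ 0  0  4  2  6 ]
R4 <- R4 - (-5/4)*R2:  [     0      0    3/2    7/2  -23/2 ]
R4 <- R4 - (3/8)*R3:  [     0      0      0   11/4  -55/4 ]
Row echelon form:
[ 8   8    8     0  |    -24 ]
[ 0  -4  -10     6  |    -62 ]
[ 0   0    4     2  |      6 ]
[ 0   0    0  11/4  |  -55/4 ]
Back-substitution:
x_4 = (-55/4) / (11/4) = -5
x_3 = (6 - (2)*(-5)) / 4 = 4
x_2 = (-62 - (-10)*(4) - (6)*(-5)) / -4 = -2
x_1 = (-24 - (8)*(-2) - (8)*(4)) / 8 = -5

(-5, -2, 4, -5)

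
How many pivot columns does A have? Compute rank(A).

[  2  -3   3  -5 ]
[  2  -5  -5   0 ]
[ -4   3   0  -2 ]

Row reduction:
R2 <- R2 - (1)*R1:  [  0  -2  -8   5 ]
R3 <- R3 - (-2)*R1:  [   0   -3    6  -12 ]
R3 <- R3 - (3/2)*R2:  [     0      0     18  -39/2 ]
Row echelon form:
[ 2  -3   3     -5 ]
[ 0  -2  -8      5 ]
[ 0   0  18  -39/2 ]
Nonzero rows / pivot columns: 3

rank(A) = 3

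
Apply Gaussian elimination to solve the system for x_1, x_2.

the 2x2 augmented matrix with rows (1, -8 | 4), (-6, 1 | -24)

(4, 0)

Forward elimination on [A|b]:
R2 <- R2 - (-6)*R1:  [   0  -47    0 ]
Row echelon form:
[ 1   -8  |  4 ]
[ 0  -47  |  0 ]
Back-substitution:
x_2 = (0) / -47 = 0
x_1 = (4 - (-8)*(0)) / 1 = 4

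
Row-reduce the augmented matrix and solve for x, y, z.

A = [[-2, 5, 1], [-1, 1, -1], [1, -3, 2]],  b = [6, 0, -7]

Forward elimination on [A|b]:
R2 <- R2 - (1/2)*R1:  [    0  -3/2  -3/2    -3 ]
R3 <- R3 - (-1/2)*R1:  [    0  -1/2   5/2    -4 ]
R3 <- R3 - (1/3)*R2:  [  0   0   3  -3 ]
Row echelon form:
[ -2     5     1  |   6 ]
[  0  -3/2  -3/2  |  -3 ]
[  0     0     3  |  -3 ]
Back-substitution:
z = (-3) / 3 = -1
y = (-3 - (-3/2)*(-1)) / (-3/2) = 3
x = (6 - (5)*(3) - (1)*(-1)) / -2 = 4

(4, 3, -1)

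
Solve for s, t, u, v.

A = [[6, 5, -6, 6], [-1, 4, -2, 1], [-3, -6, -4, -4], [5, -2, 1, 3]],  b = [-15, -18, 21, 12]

(3, -3, 0, -3)

Forward elimination on [A|b]:
R2 <- R2 - (-1/6)*R1:  [     0   29/6     -3      2  -41/2 ]
R3 <- R3 - (-1/2)*R1:  [    0  -7/2    -7    -1  27/2 ]
R4 <- R4 - (5/6)*R1:  [     0  -37/6      6     -2   49/2 ]
R3 <- R3 - (-21/29)*R2:  [       0        0  -266/29    13/29   -39/29 ]
R4 <- R4 - (-37/29)*R2:  [      0       0   63/29   16/29  -48/29 ]
R4 <- R4 - (-9/38)*R3:  [      0       0       0   25/38  -75/38 ]
Row echelon form:
[ 6     5       -6      6  |     -15 ]
[ 0  29/6       -3      2  |   -41/2 ]
[ 0     0  -266/29  13/29  |  -39/29 ]
[ 0     0        0  25/38  |  -75/38 ]
Back-substitution:
v = (-75/38) / (25/38) = -3
u = (-39/29 - (13/29)*(-3)) / (-266/29) = 0
t = (-41/2 - (-3)*(0) - (2)*(-3)) / (29/6) = -3
s = (-15 - (5)*(-3) - (-6)*(0) - (6)*(-3)) / 6 = 3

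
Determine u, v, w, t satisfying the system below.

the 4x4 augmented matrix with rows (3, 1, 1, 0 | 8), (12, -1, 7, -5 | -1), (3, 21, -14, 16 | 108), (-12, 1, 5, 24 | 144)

Forward elimination on [A|b]:
R2 <- R2 - (4)*R1:  [   0   -5    3   -5  -33 ]
R3 <- R3 - (1)*R1:  [   0   20  -15   16  100 ]
R4 <- R4 - (-4)*R1:  [   0    5    9   24  176 ]
R3 <- R3 - (-4)*R2:  [   0    0   -3   -4  -32 ]
R4 <- R4 - (-1)*R2:  [   0    0   12   19  143 ]
R4 <- R4 - (-4)*R3:  [  0   0   0   3  15 ]
Row echelon form:
[ 3   1   1   0  |    8 ]
[ 0  -5   3  -5  |  -33 ]
[ 0   0  -3  -4  |  -32 ]
[ 0   0   0   3  |   15 ]
Back-substitution:
t = (15) / 3 = 5
w = (-32 - (-4)*(5)) / -3 = 4
v = (-33 - (3)*(4) - (-5)*(5)) / -5 = 4
u = (8 - (1)*(4) - (1)*(4)) / 3 = 0

(0, 4, 4, 5)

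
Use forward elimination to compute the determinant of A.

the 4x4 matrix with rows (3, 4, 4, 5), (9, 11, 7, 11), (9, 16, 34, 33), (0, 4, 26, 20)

det(A) = 12

Forward elimination:
R2 <- R2 - (3)*R1:  [  0  -1  -5  -4 ]
R3 <- R3 - (3)*R1:  [  0   4  22  18 ]
R3 <- R3 - (-4)*R2:  [ 0  0  2  2 ]
R4 <- R4 - (-4)*R2:  [ 0  0  6  4 ]
R4 <- R4 - (3)*R3:  [  0   0   0  -2 ]
Upper-triangular form:
[ 3   4   4   5 ]
[ 0  -1  -5  -4 ]
[ 0   0   2   2 ]
[ 0   0   0  -2 ]
det(A) = (-1)^0 * (3) * (-1) * (2) * (-2) = 12  (0 row swaps -> sign +1)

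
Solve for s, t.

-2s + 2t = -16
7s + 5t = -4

Forward elimination on [A|b]:
R2 <- R2 - (-7/2)*R1:  [   0   12  -60 ]
Row echelon form:
[ -2   2  |  -16 ]
[  0  12  |  -60 ]
Back-substitution:
t = (-60) / 12 = -5
s = (-16 - (2)*(-5)) / -2 = 3

(3, -5)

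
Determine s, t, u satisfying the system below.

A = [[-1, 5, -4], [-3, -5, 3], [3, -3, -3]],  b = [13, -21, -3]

Forward elimination on [A|b]:
R2 <- R2 - (3)*R1:  [   0  -20   15  -60 ]
R3 <- R3 - (-3)*R1:  [   0   12  -15   36 ]
R3 <- R3 - (-3/5)*R2:  [  0   0  -6   0 ]
Row echelon form:
[ -1    5  -4  |   13 ]
[  0  -20  15  |  -60 ]
[  0    0  -6  |    0 ]
Back-substitution:
u = (0) / -6 = 0
t = (-60 - (15)*(0)) / -20 = 3
s = (13 - (5)*(3) - (-4)*(0)) / -1 = 2

(2, 3, 0)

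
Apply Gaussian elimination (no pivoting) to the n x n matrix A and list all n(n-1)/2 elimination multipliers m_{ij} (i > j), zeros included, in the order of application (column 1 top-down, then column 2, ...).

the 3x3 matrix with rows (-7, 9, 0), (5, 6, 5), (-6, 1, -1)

Forward elimination:
R2 <- R2 - (-5/7)*R1:  [    0  87/7     5 ]
R3 <- R3 - (6/7)*R1:  [     0  -47/7     -1 ]
R3 <- R3 - (-47/87)*R2:  [      0       0  148/87 ]
Multipliers (in order of application): m_{21} = -5/7, m_{31} = 6/7, m_{32} = -47/87

multipliers: -5/7, 6/7, -47/87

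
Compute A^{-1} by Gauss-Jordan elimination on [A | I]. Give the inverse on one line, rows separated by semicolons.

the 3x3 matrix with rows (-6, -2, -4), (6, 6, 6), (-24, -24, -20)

inverse = [-1/4 -7/12 -1/8; 1/4 -1/4 -1/8; 0 1 1/4]

Gauss-Jordan on [A | I]:
R1 <- (1/-6)*R1:  [    1   1/3   2/3  |  -1/6     0     0 ]
R2 <- R2 - (6)*R1:  [ 0  4  2  |  1  1  0 ]
R3 <- R3 - (-24)*R1:  [   0  -16   -4  |   -4    0    1 ]
R2 <- (1/4)*R2:  [   0    1  1/2  |  1/4  1/4    0 ]
R1 <- R1 - (1/3)*R2:  [     1      0    1/2  |   -1/4  -1/12      0 ]
R3 <- R3 - (-16)*R2:  [ 0  0  4  |  0  4  1 ]
R3 <- (1/4)*R3:  [   0    0    1  |    0    1  1/4 ]
R1 <- R1 - (1/2)*R3:  [     1      0      0  |   -1/4  -7/12   -1/8 ]
R2 <- R2 - (1/2)*R3:  [    0     1     0  |   1/4  -1/4  -1/8 ]
Right block of [I | A^{-1}] is the inverse:
[ -1/4  -7/12  -1/8 ]
[  1/4   -1/4  -1/8 ]
[    0      1   1/4 ]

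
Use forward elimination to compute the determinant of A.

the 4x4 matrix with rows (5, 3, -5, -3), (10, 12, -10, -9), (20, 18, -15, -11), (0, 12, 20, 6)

det(A) = -600

Forward elimination:
R2 <- R2 - (2)*R1:  [  0   6   0  -3 ]
R3 <- R3 - (4)*R1:  [ 0  6  5  1 ]
R3 <- R3 - (1)*R2:  [ 0  0  5  4 ]
R4 <- R4 - (2)*R2:  [  0   0  20  12 ]
R4 <- R4 - (4)*R3:  [  0   0   0  -4 ]
Upper-triangular form:
[ 5  3  -5  -3 ]
[ 0  6   0  -3 ]
[ 0  0   5   4 ]
[ 0  0   0  -4 ]
det(A) = (-1)^0 * (5) * (6) * (5) * (-4) = -600  (0 row swaps -> sign +1)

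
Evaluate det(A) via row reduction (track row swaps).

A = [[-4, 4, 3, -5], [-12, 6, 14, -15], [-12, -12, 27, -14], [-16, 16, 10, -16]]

det(A) = -144

Forward elimination:
R2 <- R2 - (3)*R1:  [  0  -6   5   0 ]
R3 <- R3 - (3)*R1:  [   0  -24   18    1 ]
R4 <- R4 - (4)*R1:  [  0   0  -2   4 ]
R3 <- R3 - (4)*R2:  [  0   0  -2   1 ]
R4 <- R4 - (1)*R3:  [ 0  0  0  3 ]
Upper-triangular form:
[ -4   4   3  -5 ]
[  0  -6   5   0 ]
[  0   0  -2   1 ]
[  0   0   0   3 ]
det(A) = (-1)^0 * (-4) * (-6) * (-2) * (3) = -144  (0 row swaps -> sign +1)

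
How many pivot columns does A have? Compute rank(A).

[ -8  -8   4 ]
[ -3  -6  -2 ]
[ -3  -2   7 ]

Row reduction:
R2 <- R2 - (3/8)*R1:  [    0    -3  -7/2 ]
R3 <- R3 - (3/8)*R1:  [    0     1  11/2 ]
R3 <- R3 - (-1/3)*R2:  [    0     0  13/3 ]
Row echelon form:
[ -8  -8     4 ]
[  0  -3  -7/2 ]
[  0   0  13/3 ]
Nonzero rows / pivot columns: 3

rank(A) = 3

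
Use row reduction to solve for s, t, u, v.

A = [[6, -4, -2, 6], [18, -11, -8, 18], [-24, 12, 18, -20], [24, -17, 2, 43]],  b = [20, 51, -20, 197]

(0, -1, 4, 4)

Forward elimination on [A|b]:
R2 <- R2 - (3)*R1:  [  0   1  -2   0  -9 ]
R3 <- R3 - (-4)*R1:  [  0  -4  10   4  60 ]
R4 <- R4 - (4)*R1:  [   0   -1   10   19  117 ]
R3 <- R3 - (-4)*R2:  [  0   0   2   4  24 ]
R4 <- R4 - (-1)*R2:  [   0    0    8   19  108 ]
R4 <- R4 - (4)*R3:  [  0   0   0   3  12 ]
Row echelon form:
[ 6  -4  -2  6  |  20 ]
[ 0   1  -2  0  |  -9 ]
[ 0   0   2  4  |  24 ]
[ 0   0   0  3  |  12 ]
Back-substitution:
v = (12) / 3 = 4
u = (24 - (4)*(4)) / 2 = 4
t = (-9 - (-2)*(4)) / 1 = -1
s = (20 - (-4)*(-1) - (-2)*(4) - (6)*(4)) / 6 = 0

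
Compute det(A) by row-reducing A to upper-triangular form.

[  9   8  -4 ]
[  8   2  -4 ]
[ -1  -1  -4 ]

det(A) = 204

Forward elimination:
R2 <- R2 - (8/9)*R1:  [     0  -46/9   -4/9 ]
R3 <- R3 - (-1/9)*R1:  [     0   -1/9  -40/9 ]
R3 <- R3 - (1/46)*R2:  [       0        0  -102/23 ]
Upper-triangular form:
[ 9      8       -4 ]
[ 0  -46/9     -4/9 ]
[ 0      0  -102/23 ]
det(A) = (-1)^0 * (9) * (-46/9) * (-102/23) = 204  (0 row swaps -> sign +1)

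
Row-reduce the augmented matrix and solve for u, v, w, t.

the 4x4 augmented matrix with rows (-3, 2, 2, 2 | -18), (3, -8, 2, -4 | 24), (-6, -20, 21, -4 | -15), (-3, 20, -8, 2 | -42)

(2, -3, -3, 0)

Forward elimination on [A|b]:
R2 <- R2 - (-1)*R1:  [  0  -6   4  -2   6 ]
R3 <- R3 - (2)*R1:  [   0  -24   17   -8   21 ]
R4 <- R4 - (1)*R1:  [   0   18  -10    0  -24 ]
R3 <- R3 - (4)*R2:  [  0   0   1   0  -3 ]
R4 <- R4 - (-3)*R2:  [  0   0   2  -6  -6 ]
R4 <- R4 - (2)*R3:  [  0   0   0  -6   0 ]
Row echelon form:
[ -3   2  2   2  |  -18 ]
[  0  -6  4  -2  |    6 ]
[  0   0  1   0  |   -3 ]
[  0   0  0  -6  |    0 ]
Back-substitution:
t = (0) / -6 = 0
w = (-3) / 1 = -3
v = (6 - (4)*(-3) - (-2)*(0)) / -6 = -3
u = (-18 - (2)*(-3) - (2)*(-3) - (2)*(0)) / -3 = 2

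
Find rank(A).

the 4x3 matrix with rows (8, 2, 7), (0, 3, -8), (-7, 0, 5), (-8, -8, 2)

rank(A) = 3

Row reduction:
R3 <- R3 - (-7/8)*R1:  [    0   7/4  89/8 ]
R4 <- R4 - (-1)*R1:  [  0  -6   9 ]
R3 <- R3 - (7/12)*R2:  [      0       0  379/24 ]
R4 <- R4 - (-2)*R2:  [  0   0  -7 ]
R4 <- R4 - (-168/379)*R3:  [ 0  0  0 ]
Row echelon form:
[ 8  2       7 ]
[ 0  3      -8 ]
[ 0  0  379/24 ]
[ 0  0       0 ]
Nonzero rows / pivot columns: 3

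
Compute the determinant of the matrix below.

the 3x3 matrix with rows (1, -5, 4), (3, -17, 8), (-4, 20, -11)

det(A) = -10

Forward elimination:
R2 <- R2 - (3)*R1:  [  0  -2  -4 ]
R3 <- R3 - (-4)*R1:  [ 0  0  5 ]
Upper-triangular form:
[ 1  -5   4 ]
[ 0  -2  -4 ]
[ 0   0   5 ]
det(A) = (-1)^0 * (1) * (-2) * (5) = -10  (0 row swaps -> sign +1)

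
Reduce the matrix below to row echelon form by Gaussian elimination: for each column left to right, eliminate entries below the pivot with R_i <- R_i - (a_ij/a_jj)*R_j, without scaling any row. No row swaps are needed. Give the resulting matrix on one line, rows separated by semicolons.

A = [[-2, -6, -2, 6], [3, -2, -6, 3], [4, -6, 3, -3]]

REF = [-2 -6 -2 6; 0 -11 -9 12; 0 0 151/11 -117/11]

Forward elimination:
R2 <- R2 - (-3/2)*R1:  [   0  -11   -9   12 ]
R3 <- R3 - (-2)*R1:  [   0  -18   -1    9 ]
R3 <- R3 - (18/11)*R2:  [       0        0   151/11  -117/11 ]
Row echelon form:
[ -2   -6      -2        6 ]
[  0  -11      -9       12 ]
[  0    0  151/11  -117/11 ]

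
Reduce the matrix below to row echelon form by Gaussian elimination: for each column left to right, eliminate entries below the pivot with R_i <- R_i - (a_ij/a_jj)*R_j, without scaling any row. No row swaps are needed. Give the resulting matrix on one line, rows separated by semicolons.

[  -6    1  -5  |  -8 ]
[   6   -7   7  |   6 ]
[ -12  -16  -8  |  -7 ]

REF = [-6 1 -5 -8; 0 -6 2 -2; 0 0 -4 15]

Forward elimination:
R2 <- R2 - (-1)*R1:  [  0  -6   2  -2 ]
R3 <- R3 - (2)*R1:  [   0  -18    2    9 ]
R3 <- R3 - (3)*R2:  [  0   0  -4  15 ]
Row echelon form:
[ -6   1  -5  |  -8 ]
[  0  -6   2  |  -2 ]
[  0   0  -4  |  15 ]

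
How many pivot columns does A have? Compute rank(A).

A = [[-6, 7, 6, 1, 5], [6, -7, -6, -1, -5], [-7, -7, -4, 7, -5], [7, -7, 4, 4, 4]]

Row reduction:
R2 <- R2 - (-1)*R1:  [ 0  0  0  0  0 ]
R3 <- R3 - (7/6)*R1:  [     0  -91/6    -11   35/6  -65/6 ]
R4 <- R4 - (-7/6)*R1:  [    0   7/6    11  31/6  59/6 ]
R2 <-> R3   (pivot in column 2 was zero)
[ -6      7    6     1      5 ]
[  0  -91/6  -11  35/6  -65/6 ]
[  0      0    0     0      0 ]
[  0    7/6   11  31/6   59/6 ]
R4 <- R4 - (-1/13)*R2:  [      0       0  132/13   73/13       9 ]
R3 <-> R4   (pivot in column 3 was zero)
[ -6      7       6      1      5 ]
[  0  -91/6     -11   35/6  -65/6 ]
[  0      0  132/13  73/13      9 ]
[  0      0       0      0      0 ]
Row echelon form:
[ -6      7       6      1      5 ]
[  0  -91/6     -11   35/6  -65/6 ]
[  0      0  132/13  73/13      9 ]
[  0      0       0      0      0 ]
Nonzero rows / pivot columns: 3

rank(A) = 3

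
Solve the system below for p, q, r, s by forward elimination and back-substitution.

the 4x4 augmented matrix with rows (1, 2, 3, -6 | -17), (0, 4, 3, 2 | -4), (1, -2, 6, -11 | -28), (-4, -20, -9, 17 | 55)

(-5, 0, -2, 1)

Forward elimination on [A|b]:
R3 <- R3 - (1)*R1:  [   0   -4    3   -5  -11 ]
R4 <- R4 - (-4)*R1:  [   0  -12    3   -7  -13 ]
R3 <- R3 - (-1)*R2:  [   0    0    6   -3  -15 ]
R4 <- R4 - (-3)*R2:  [   0    0   12   -1  -25 ]
R4 <- R4 - (2)*R3:  [ 0  0  0  5  5 ]
Row echelon form:
[ 1  2  3  -6  |  -17 ]
[ 0  4  3   2  |   -4 ]
[ 0  0  6  -3  |  -15 ]
[ 0  0  0   5  |    5 ]
Back-substitution:
s = (5) / 5 = 1
r = (-15 - (-3)*(1)) / 6 = -2
q = (-4 - (3)*(-2) - (2)*(1)) / 4 = 0
p = (-17 - (2)*(0) - (3)*(-2) - (-6)*(1)) / 1 = -5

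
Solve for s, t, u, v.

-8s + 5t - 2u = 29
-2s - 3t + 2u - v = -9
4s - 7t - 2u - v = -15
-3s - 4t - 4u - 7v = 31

(-1, 3, -3, -4)

Forward elimination on [A|b]:
R2 <- R2 - (1/4)*R1:  [     0  -17/4    5/2     -1  -65/4 ]
R3 <- R3 - (-1/2)*R1:  [    0  -9/2    -3    -1  -1/2 ]
R4 <- R4 - (3/8)*R1:  [     0  -47/8  -13/4     -7  161/8 ]
R3 <- R3 - (18/17)*R2:  [      0       0  -96/17    1/17  284/17 ]
R4 <- R4 - (47/34)*R2:  [       0        0  -114/17  -191/34   724/17 ]
R4 <- R4 - (19/16)*R3:  [      0       0       0  -91/16    91/4 ]
Row echelon form:
[ -8      5      -2       0  |      29 ]
[  0  -17/4     5/2      -1  |   -65/4 ]
[  0      0  -96/17    1/17  |  284/17 ]
[  0      0       0  -91/16  |    91/4 ]
Back-substitution:
v = (91/4) / (-91/16) = -4
u = (284/17 - (1/17)*(-4)) / (-96/17) = -3
t = (-65/4 - (5/2)*(-3) - (-1)*(-4)) / (-17/4) = 3
s = (29 - (5)*(3) - (-2)*(-3)) / -8 = -1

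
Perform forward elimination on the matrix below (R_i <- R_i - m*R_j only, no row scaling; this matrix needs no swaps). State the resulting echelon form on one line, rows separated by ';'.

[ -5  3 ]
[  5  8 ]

REF = [-5 3; 0 11]

Forward elimination:
R2 <- R2 - (-1)*R1:  [  0  11 ]
Row echelon form:
[ -5   3 ]
[  0  11 ]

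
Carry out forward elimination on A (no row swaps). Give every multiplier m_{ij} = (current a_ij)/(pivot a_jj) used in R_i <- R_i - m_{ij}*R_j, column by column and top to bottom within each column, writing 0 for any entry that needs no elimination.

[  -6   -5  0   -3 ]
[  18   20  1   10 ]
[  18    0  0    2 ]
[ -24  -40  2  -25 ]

Forward elimination:
R2 <- R2 - (-3)*R1:  [ 0  5  1  1 ]
R3 <- R3 - (-3)*R1:  [   0  -15    0   -7 ]
R4 <- R4 - (4)*R1:  [   0  -20    2  -13 ]
R3 <- R3 - (-3)*R2:  [  0   0   3  -4 ]
R4 <- R4 - (-4)*R2:  [  0   0   6  -9 ]
R4 <- R4 - (2)*R3:  [  0   0   0  -1 ]
Multipliers (in order of application): m_{21} = -3, m_{31} = -3, m_{41} = 4, m_{32} = -3, m_{42} = -4, m_{43} = 2

multipliers: -3, -3, 4, -3, -4, 2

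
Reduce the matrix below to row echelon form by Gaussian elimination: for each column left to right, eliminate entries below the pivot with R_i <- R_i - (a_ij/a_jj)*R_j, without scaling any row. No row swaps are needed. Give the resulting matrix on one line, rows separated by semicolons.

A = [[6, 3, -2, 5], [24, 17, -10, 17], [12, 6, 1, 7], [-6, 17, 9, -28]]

Forward elimination:
R2 <- R2 - (4)*R1:  [  0   5  -2  -3 ]
R3 <- R3 - (2)*R1:  [  0   0   5  -3 ]
R4 <- R4 - (-1)*R1:  [   0   20    7  -23 ]
R4 <- R4 - (4)*R2:  [   0    0   15  -11 ]
R4 <- R4 - (3)*R3:  [  0   0   0  -2 ]
Row echelon form:
[ 6  3  -2   5 ]
[ 0  5  -2  -3 ]
[ 0  0   5  -3 ]
[ 0  0   0  -2 ]

REF = [6 3 -2 5; 0 5 -2 -3; 0 0 5 -3; 0 0 0 -2]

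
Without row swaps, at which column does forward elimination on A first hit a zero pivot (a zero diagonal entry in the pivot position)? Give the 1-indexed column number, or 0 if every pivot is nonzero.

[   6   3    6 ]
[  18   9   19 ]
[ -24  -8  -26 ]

Naive forward elimination:
R2 <- R2 - (3)*R1:  [ 0  0  1 ]
R3 <- R3 - (-4)*R1:  [  0   4  -2 ]
Matrix at this point:
[ 6  3   6 ]
[ 0  0   1 ]
[ 0  4  -2 ]
Pivot entry (2,2) is zero but row 3 has 4 in column 2 -> naive elimination stops; a row interchange (e.g. R2 <-> R3) would be required here.

first zero-pivot column = 2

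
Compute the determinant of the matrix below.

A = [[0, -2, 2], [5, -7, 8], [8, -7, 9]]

Forward elimination:
R1 <-> R2   (pivot in column 1 was zero)
[ 5  -7  8 ]
[ 0  -2  2 ]
[ 8  -7  9 ]
R3 <- R3 - (8/5)*R1:  [     0   21/5  -19/5 ]
R3 <- R3 - (-21/10)*R2:  [   0    0  2/5 ]
Upper-triangular form:
[ 5  -7    8 ]
[ 0  -2    2 ]
[ 0   0  2/5 ]
det(A) = (-1)^1 * (5) * (-2) * (2/5) = 4  (1 row swap -> sign -1)

det(A) = 4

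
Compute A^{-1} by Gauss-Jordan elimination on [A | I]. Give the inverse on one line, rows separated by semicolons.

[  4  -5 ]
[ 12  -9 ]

inverse = [-3/8 5/24; -1/2 1/6]

Gauss-Jordan on [A | I]:
R1 <- (1/4)*R1:  [    1  -5/4  |   1/4     0 ]
R2 <- R2 - (12)*R1:  [  0   6  |  -3   1 ]
R2 <- (1/6)*R2:  [    0     1  |  -1/2   1/6 ]
R1 <- R1 - (-5/4)*R2:  [    1     0  |  -3/8  5/24 ]
Right block of [I | A^{-1}] is the inverse:
[ -3/8  5/24 ]
[ -1/2   1/6 ]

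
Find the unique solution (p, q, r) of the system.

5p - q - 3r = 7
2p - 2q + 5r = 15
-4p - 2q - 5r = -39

Forward elimination on [A|b]:
R2 <- R2 - (2/5)*R1:  [    0  -8/5  31/5  61/5 ]
R3 <- R3 - (-4/5)*R1:  [      0   -14/5   -37/5  -167/5 ]
R3 <- R3 - (7/4)*R2:  [      0       0   -73/4  -219/4 ]
Row echelon form:
[ 5    -1     -3  |       7 ]
[ 0  -8/5   31/5  |    61/5 ]
[ 0     0  -73/4  |  -219/4 ]
Back-substitution:
r = (-219/4) / (-73/4) = 3
q = (61/5 - (31/5)*(3)) / (-8/5) = 4
p = (7 - (-1)*(4) - (-3)*(3)) / 5 = 4

(4, 4, 3)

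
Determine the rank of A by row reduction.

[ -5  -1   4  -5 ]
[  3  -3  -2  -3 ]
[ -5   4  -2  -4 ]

Row reduction:
R2 <- R2 - (-3/5)*R1:  [     0  -18/5    2/5     -6 ]
R3 <- R3 - (1)*R1:  [  0   5  -6   1 ]
R3 <- R3 - (-25/18)*R2:  [     0      0  -49/9  -22/3 ]
Row echelon form:
[ -5     -1      4     -5 ]
[  0  -18/5    2/5     -6 ]
[  0      0  -49/9  -22/3 ]
Nonzero rows / pivot columns: 3

rank(A) = 3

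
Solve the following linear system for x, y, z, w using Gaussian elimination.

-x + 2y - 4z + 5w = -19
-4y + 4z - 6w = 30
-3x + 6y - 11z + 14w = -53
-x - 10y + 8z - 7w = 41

(-4, -1, -1, -5)

Forward elimination on [A|b]:
R3 <- R3 - (3)*R1:  [  0   0   1  -1   4 ]
R4 <- R4 - (1)*R1:  [   0  -12   12  -12   60 ]
R4 <- R4 - (3)*R2:  [   0    0    0    6  -30 ]
Row echelon form:
[ -1   2  -4   5  |  -19 ]
[  0  -4   4  -6  |   30 ]
[  0   0   1  -1  |    4 ]
[  0   0   0   6  |  -30 ]
Back-substitution:
w = (-30) / 6 = -5
z = (4 - (-1)*(-5)) / 1 = -1
y = (30 - (4)*(-1) - (-6)*(-5)) / -4 = -1
x = (-19 - (2)*(-1) - (-4)*(-1) - (5)*(-5)) / -1 = -4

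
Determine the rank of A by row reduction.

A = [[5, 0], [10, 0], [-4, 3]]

Row reduction:
R2 <- R2 - (2)*R1:  [ 0  0 ]
R3 <- R3 - (-4/5)*R1:  [ 0  3 ]
R2 <-> R3   (pivot in column 2 was zero)
[ 5  0 ]
[ 0  3 ]
[ 0  0 ]
Row echelon form:
[ 5  0 ]
[ 0  3 ]
[ 0  0 ]
Nonzero rows / pivot columns: 2

rank(A) = 2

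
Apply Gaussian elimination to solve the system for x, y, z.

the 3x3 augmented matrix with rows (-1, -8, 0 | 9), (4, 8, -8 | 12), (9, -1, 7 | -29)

(-1, -1, -3)

Forward elimination on [A|b]:
R2 <- R2 - (-4)*R1:  [   0  -24   -8   48 ]
R3 <- R3 - (-9)*R1:  [   0  -73    7   52 ]
R3 <- R3 - (73/24)*R2:  [    0     0  94/3   -94 ]
Row echelon form:
[ -1   -8     0  |    9 ]
[  0  -24    -8  |   48 ]
[  0    0  94/3  |  -94 ]
Back-substitution:
z = (-94) / (94/3) = -3
y = (48 - (-8)*(-3)) / -24 = -1
x = (9 - (-8)*(-1)) / -1 = -1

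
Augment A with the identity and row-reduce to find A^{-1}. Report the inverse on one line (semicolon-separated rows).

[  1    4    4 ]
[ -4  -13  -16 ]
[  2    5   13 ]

Gauss-Jordan on [A | I]:
R2 <- R2 - (-4)*R1:  [ 0  3  0  |  4  1  0 ]
R3 <- R3 - (2)*R1:  [  0  -3   5  |  -2   0   1 ]
R2 <- (1/3)*R2:  [   0    1    0  |  4/3  1/3    0 ]
R1 <- R1 - (4)*R2:  [     1      0      4  |  -13/3   -4/3      0 ]
R3 <- R3 - (-3)*R2:  [ 0  0  5  |  2  1  1 ]
R3 <- (1/5)*R3:  [   0    0    1  |  2/5  1/5  1/5 ]
R1 <- R1 - (4)*R3:  [      1       0       0  |  -89/15  -32/15    -4/5 ]
Right block of [I | A^{-1}] is the inverse:
[ -89/15  -32/15  -4/5 ]
[    4/3     1/3     0 ]
[    2/5     1/5   1/5 ]

inverse = [-89/15 -32/15 -4/5; 4/3 1/3 0; 2/5 1/5 1/5]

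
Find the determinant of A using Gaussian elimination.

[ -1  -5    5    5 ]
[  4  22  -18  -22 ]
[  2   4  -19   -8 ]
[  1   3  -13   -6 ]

Forward elimination:
R2 <- R2 - (-4)*R1:  [  0   2   2  -2 ]
R3 <- R3 - (-2)*R1:  [  0  -6  -9   2 ]
R4 <- R4 - (-1)*R1:  [  0  -2  -8  -1 ]
R3 <- R3 - (-3)*R2:  [  0   0  -3  -4 ]
R4 <- R4 - (-1)*R2:  [  0   0  -6  -3 ]
R4 <- R4 - (2)*R3:  [ 0  0  0  5 ]
Upper-triangular form:
[ -1  -5   5   5 ]
[  0   2   2  -2 ]
[  0   0  -3  -4 ]
[  0   0   0   5 ]
det(A) = (-1)^0 * (-1) * (2) * (-3) * (5) = 30  (0 row swaps -> sign +1)

det(A) = 30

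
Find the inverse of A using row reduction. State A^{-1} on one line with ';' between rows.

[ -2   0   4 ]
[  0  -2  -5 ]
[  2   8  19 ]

Gauss-Jordan on [A | I]:
R1 <- (1/-2)*R1:  [    1     0    -2  |  -1/2     0     0 ]
R3 <- R3 - (2)*R1:  [  0   8  23  |   1   0   1 ]
R2 <- (1/-2)*R2:  [    0     1   5/2  |     0  -1/2     0 ]
R3 <- R3 - (8)*R2:  [ 0  0  3  |  1  4  1 ]
R3 <- (1/3)*R3:  [   0    0    1  |  1/3  4/3  1/3 ]
R1 <- R1 - (-2)*R3:  [   1    0    0  |  1/6  8/3  2/3 ]
R2 <- R2 - (5/2)*R3:  [     0      1      0  |   -5/6  -23/6   -5/6 ]
Right block of [I | A^{-1}] is the inverse:
[  1/6    8/3   2/3 ]
[ -5/6  -23/6  -5/6 ]
[  1/3    4/3   1/3 ]

inverse = [1/6 8/3 2/3; -5/6 -23/6 -5/6; 1/3 4/3 1/3]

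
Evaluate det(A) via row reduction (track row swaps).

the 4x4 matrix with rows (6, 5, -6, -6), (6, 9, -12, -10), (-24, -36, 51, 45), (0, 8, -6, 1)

det(A) = -72

Forward elimination:
R2 <- R2 - (1)*R1:  [  0   4  -6  -4 ]
R3 <- R3 - (-4)*R1:  [   0  -16   27   21 ]
R3 <- R3 - (-4)*R2:  [ 0  0  3  5 ]
R4 <- R4 - (2)*R2:  [ 0  0  6  9 ]
R4 <- R4 - (2)*R3:  [  0   0   0  -1 ]
Upper-triangular form:
[ 6  5  -6  -6 ]
[ 0  4  -6  -4 ]
[ 0  0   3   5 ]
[ 0  0   0  -1 ]
det(A) = (-1)^0 * (6) * (4) * (3) * (-1) = -72  (0 row swaps -> sign +1)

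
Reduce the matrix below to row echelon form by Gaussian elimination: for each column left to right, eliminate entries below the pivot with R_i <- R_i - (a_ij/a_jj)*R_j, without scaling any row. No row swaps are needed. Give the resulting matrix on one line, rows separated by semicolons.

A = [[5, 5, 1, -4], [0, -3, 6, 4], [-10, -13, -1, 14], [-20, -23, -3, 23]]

Forward elimination:
R3 <- R3 - (-2)*R1:  [  0  -3   1   6 ]
R4 <- R4 - (-4)*R1:  [  0  -3   1   7 ]
R3 <- R3 - (1)*R2:  [  0   0  -5   2 ]
R4 <- R4 - (1)*R2:  [  0   0  -5   3 ]
R4 <- R4 - (1)*R3:  [ 0  0  0  1 ]
Row echelon form:
[ 5   5   1  -4 ]
[ 0  -3   6   4 ]
[ 0   0  -5   2 ]
[ 0   0   0   1 ]

REF = [5 5 1 -4; 0 -3 6 4; 0 0 -5 2; 0 0 0 1]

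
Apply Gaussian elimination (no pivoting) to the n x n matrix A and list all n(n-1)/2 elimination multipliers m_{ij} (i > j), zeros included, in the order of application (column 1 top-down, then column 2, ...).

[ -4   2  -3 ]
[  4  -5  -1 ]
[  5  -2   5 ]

Forward elimination:
R2 <- R2 - (-1)*R1:  [  0  -3  -4 ]
R3 <- R3 - (-5/4)*R1:  [   0  1/2  5/4 ]
R3 <- R3 - (-1/6)*R2:  [    0     0  7/12 ]
Multipliers (in order of application): m_{21} = -1, m_{31} = -5/4, m_{32} = -1/6

multipliers: -1, -5/4, -1/6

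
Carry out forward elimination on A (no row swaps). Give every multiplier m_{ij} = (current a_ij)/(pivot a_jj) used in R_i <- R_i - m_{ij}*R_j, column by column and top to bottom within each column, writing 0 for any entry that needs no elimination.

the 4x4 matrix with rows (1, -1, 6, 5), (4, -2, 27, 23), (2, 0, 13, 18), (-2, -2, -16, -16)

multipliers: 4, 2, -2, 1, -2, -1

Forward elimination:
R2 <- R2 - (4)*R1:  [ 0  2  3  3 ]
R3 <- R3 - (2)*R1:  [ 0  2  1  8 ]
R4 <- R4 - (-2)*R1:  [  0  -4  -4  -6 ]
R3 <- R3 - (1)*R2:  [  0   0  -2   5 ]
R4 <- R4 - (-2)*R2:  [ 0  0  2  0 ]
R4 <- R4 - (-1)*R3:  [ 0  0  0  5 ]
Multipliers (in order of application): m_{21} = 4, m_{31} = 2, m_{41} = -2, m_{32} = 1, m_{42} = -2, m_{43} = -1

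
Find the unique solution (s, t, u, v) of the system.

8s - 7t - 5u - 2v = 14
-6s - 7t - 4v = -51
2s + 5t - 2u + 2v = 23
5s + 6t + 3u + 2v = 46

(5, 3, 1, 0)

Forward elimination on [A|b]:
R2 <- R2 - (-3/4)*R1:  [     0  -49/4  -15/4  -11/2  -81/2 ]
R3 <- R3 - (1/4)*R1:  [    0  27/4  -3/4   5/2  39/2 ]
R4 <- R4 - (5/8)*R1:  [     0   83/8   49/8   13/4  149/4 ]
R3 <- R3 - (-27/49)*R2:  [       0        0  -138/49   -26/49  -138/49 ]
R4 <- R4 - (-83/98)*R2:  [      0       0  289/98  -69/49  289/98 ]
R4 <- R4 - (-289/276)*R3:  [        0         0         0  -271/138         0 ]
Row echelon form:
[ 8     -7       -5        -2  |       14 ]
[ 0  -49/4    -15/4     -11/2  |    -81/2 ]
[ 0      0  -138/49    -26/49  |  -138/49 ]
[ 0      0        0  -271/138  |        0 ]
Back-substitution:
v = (0) / (-271/138) = 0
u = (-138/49 - (-26/49)*(0)) / (-138/49) = 1
t = (-81/2 - (-15/4)*(1) - (-11/2)*(0)) / (-49/4) = 3
s = (14 - (-7)*(3) - (-5)*(1) - (-2)*(0)) / 8 = 5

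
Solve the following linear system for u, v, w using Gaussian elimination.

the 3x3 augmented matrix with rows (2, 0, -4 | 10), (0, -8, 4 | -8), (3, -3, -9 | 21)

(1, 0, -2)

Forward elimination on [A|b]:
R3 <- R3 - (3/2)*R1:  [  0  -3  -3   6 ]
R3 <- R3 - (3/8)*R2:  [    0     0  -9/2     9 ]
Row echelon form:
[ 2   0    -4  |  10 ]
[ 0  -8     4  |  -8 ]
[ 0   0  -9/2  |   9 ]
Back-substitution:
w = (9) / (-9/2) = -2
v = (-8 - (4)*(-2)) / -8 = 0
u = (10 - (-4)*(-2)) / 2 = 1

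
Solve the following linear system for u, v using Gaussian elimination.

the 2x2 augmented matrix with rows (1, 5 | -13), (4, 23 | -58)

(-3, -2)

Forward elimination on [A|b]:
R2 <- R2 - (4)*R1:  [  0   3  -6 ]
Row echelon form:
[ 1  5  |  -13 ]
[ 0  3  |   -6 ]
Back-substitution:
v = (-6) / 3 = -2
u = (-13 - (5)*(-2)) / 1 = -3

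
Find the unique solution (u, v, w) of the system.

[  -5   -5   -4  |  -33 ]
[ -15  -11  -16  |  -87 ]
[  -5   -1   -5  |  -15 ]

(0, 5, 2)

Forward elimination on [A|b]:
R2 <- R2 - (3)*R1:  [  0   4  -4  12 ]
R3 <- R3 - (1)*R1:  [  0   4  -1  18 ]
R3 <- R3 - (1)*R2:  [ 0  0  3  6 ]
Row echelon form:
[ -5  -5  -4  |  -33 ]
[  0   4  -4  |   12 ]
[  0   0   3  |    6 ]
Back-substitution:
w = (6) / 3 = 2
v = (12 - (-4)*(2)) / 4 = 5
u = (-33 - (-5)*(5) - (-4)*(2)) / -5 = 0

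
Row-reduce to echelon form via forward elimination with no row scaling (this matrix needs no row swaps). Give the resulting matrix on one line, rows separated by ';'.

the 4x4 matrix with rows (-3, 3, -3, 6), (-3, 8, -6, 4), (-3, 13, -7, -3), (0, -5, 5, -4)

Forward elimination:
R2 <- R2 - (1)*R1:  [  0   5  -3  -2 ]
R3 <- R3 - (1)*R1:  [  0  10  -4  -9 ]
R3 <- R3 - (2)*R2:  [  0   0   2  -5 ]
R4 <- R4 - (-1)*R2:  [  0   0   2  -6 ]
R4 <- R4 - (1)*R3:  [  0   0   0  -1 ]
Row echelon form:
[ -3  3  -3   6 ]
[  0  5  -3  -2 ]
[  0  0   2  -5 ]
[  0  0   0  -1 ]

REF = [-3 3 -3 6; 0 5 -3 -2; 0 0 2 -5; 0 0 0 -1]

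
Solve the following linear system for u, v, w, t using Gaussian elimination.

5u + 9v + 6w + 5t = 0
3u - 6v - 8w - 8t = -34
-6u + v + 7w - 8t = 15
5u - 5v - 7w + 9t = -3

Forward elimination on [A|b]:
R2 <- R2 - (3/5)*R1:  [     0  -57/5  -58/5    -11    -34 ]
R3 <- R3 - (-6/5)*R1:  [    0  59/5  71/5    -2    15 ]
R4 <- R4 - (1)*R1:  [   0  -14  -13    4   -3 ]
R3 <- R3 - (-59/57)*R2:  [        0         0    125/57   -763/57  -1151/57 ]
R4 <- R4 - (70/57)*R2:  [       0        0    71/57   998/57  2209/57 ]
R4 <- R4 - (71/125)*R3:  [        0         0         0  3139/125  6278/125 ]
Row echelon form:
[ 5      9       6         5  |         0 ]
[ 0  -57/5   -58/5       -11  |       -34 ]
[ 0      0  125/57   -763/57  |  -1151/57 ]
[ 0      0       0  3139/125  |  6278/125 ]
Back-substitution:
t = (6278/125) / (3139/125) = 2
w = (-1151/57 - (-763/57)*(2)) / (125/57) = 3
v = (-34 - (-58/5)*(3) - (-11)*(2)) / (-57/5) = -2
u = (0 - (9)*(-2) - (6)*(3) - (5)*(2)) / 5 = -2

(-2, -2, 3, 2)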